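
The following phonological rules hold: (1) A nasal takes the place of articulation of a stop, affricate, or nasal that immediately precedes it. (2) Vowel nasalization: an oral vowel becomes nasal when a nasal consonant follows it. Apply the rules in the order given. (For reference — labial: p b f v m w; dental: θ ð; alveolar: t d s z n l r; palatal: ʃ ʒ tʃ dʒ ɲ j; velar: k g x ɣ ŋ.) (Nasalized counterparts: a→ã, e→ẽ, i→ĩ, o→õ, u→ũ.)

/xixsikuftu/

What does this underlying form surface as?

Rule 1: no segment meets the rule's conditions; no change.
After rule 1: xixsikuftu
Rule 2: no segment meets the rule's conditions; no change.

[xixsikuftu]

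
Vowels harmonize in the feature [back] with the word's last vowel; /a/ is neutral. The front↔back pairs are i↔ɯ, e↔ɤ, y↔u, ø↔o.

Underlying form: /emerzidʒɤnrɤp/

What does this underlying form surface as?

[ɤmɤrzɯdʒɤnrɤp]

/e/ harmonizes with /ɤ/ ([+back]) → [ɤ]
/e/ harmonizes with /ɤ/ ([+back]) → [ɤ]
/i/ harmonizes with /ɤ/ ([+back]) → [ɯ]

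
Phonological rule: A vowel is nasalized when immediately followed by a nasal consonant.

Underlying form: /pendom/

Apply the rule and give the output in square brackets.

/e/ before nasal /n/ → [ẽ]
/o/ before nasal /m/ → [õ]

[pẽndõm]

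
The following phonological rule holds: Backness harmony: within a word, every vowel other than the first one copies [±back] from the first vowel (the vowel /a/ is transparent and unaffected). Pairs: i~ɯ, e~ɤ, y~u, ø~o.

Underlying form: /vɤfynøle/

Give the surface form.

/y/ harmonizes with /ɤ/ ([+back]) → [u]
/ø/ harmonizes with /ɤ/ ([+back]) → [o]
/e/ harmonizes with /ɤ/ ([+back]) → [ɤ]

[vɤfunolɤ]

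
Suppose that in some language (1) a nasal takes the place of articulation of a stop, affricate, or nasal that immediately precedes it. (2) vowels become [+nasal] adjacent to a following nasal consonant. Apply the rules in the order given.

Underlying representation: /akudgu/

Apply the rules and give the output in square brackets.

[akudgu]

Rule 1: no segment meets the rule's conditions; no change.
After rule 1: akudgu
Rule 2: no segment meets the rule's conditions; no change.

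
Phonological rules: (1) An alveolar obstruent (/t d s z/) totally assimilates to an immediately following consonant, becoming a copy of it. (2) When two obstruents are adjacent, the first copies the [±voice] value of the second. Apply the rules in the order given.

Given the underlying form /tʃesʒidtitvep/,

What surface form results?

[tʃeʒʒittivvep]

Rule 1: /s/ before /ʒ/ → [ʒ] (total assimilation)
Rule 1: /d/ before /t/ → [t] (total assimilation)
Rule 1: /t/ before /v/ → [v] (total assimilation)
After rule 1: tʃeʒʒittivvep
Rule 2: no segment meets the rule's conditions; no change.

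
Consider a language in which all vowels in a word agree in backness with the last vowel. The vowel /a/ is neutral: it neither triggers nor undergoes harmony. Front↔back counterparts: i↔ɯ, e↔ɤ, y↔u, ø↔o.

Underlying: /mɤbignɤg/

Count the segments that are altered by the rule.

/i/ harmonizes with /ɤ/ ([+back]) → [ɯ]
1 segment changes.

1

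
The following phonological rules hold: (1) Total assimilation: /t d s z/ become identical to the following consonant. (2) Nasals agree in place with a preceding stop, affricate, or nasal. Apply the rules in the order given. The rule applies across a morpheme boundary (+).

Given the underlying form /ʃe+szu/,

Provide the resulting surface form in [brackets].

Rule 1: /s/ before /z/ → [z] (total assimilation)
After rule 1: ʃe+zzu
Rule 2: no segment meets the rule's conditions; no change.

[ʃe+zzu]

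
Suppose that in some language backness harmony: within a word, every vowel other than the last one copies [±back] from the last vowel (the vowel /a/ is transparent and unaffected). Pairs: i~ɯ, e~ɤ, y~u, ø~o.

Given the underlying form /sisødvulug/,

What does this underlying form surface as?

/i/ harmonizes with /u/ ([+back]) → [ɯ]
/ø/ harmonizes with /u/ ([+back]) → [o]

[sɯsodvulug]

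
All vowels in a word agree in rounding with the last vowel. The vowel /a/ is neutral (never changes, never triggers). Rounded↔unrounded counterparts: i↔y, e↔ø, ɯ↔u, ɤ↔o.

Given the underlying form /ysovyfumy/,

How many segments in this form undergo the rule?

No segment meets the rule's conditions.

0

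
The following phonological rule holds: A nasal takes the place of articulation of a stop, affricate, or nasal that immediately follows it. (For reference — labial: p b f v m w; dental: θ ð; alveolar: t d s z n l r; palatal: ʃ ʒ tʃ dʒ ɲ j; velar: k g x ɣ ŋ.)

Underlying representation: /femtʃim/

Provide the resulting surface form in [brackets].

[feɲtʃim]

/m/ before /tʃ/ (palatal) → [ɲ]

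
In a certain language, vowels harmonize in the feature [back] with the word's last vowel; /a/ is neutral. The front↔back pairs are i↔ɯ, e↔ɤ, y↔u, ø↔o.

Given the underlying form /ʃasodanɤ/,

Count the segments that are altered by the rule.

No segment meets the rule's conditions.

0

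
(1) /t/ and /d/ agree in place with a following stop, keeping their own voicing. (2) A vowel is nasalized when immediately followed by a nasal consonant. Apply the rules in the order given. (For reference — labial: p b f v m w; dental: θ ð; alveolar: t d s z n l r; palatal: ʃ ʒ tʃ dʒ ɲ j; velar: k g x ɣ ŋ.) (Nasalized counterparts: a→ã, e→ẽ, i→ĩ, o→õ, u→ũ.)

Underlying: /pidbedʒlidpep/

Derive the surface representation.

Rule 1: /d/ before /b/ (labial) → [b]
Rule 1: /d/ before /p/ (labial) → [b]
After rule 1: pibbedʒlibpep
Rule 2: no segment meets the rule's conditions; no change.

[pibbedʒlibpep]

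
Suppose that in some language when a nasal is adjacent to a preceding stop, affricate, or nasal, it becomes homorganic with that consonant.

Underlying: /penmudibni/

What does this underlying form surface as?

[pennudibmi]

/m/ after /n/ (alveolar) → [n]
/n/ after /b/ (labial) → [m]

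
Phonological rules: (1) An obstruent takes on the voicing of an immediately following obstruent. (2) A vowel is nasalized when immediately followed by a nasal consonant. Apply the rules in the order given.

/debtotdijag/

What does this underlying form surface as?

Rule 1: /b/ before /t/ (voiceless) → [p]
Rule 1: /t/ before /d/ (voiced) → [d]
After rule 1: deptoddijag
Rule 2: no segment meets the rule's conditions; no change.

[deptoddijag]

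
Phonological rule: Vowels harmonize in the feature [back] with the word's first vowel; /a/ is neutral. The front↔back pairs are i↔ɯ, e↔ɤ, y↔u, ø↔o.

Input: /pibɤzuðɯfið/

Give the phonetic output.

/ɤ/ harmonizes with /i/ ([-back]) → [e]
/u/ harmonizes with /i/ ([-back]) → [y]
/ɯ/ harmonizes with /i/ ([-back]) → [i]

[pibezyðifið]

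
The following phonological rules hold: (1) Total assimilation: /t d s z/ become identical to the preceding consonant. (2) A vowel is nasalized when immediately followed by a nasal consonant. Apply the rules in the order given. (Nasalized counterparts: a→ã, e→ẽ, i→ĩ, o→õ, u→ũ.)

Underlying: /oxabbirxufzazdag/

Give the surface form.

Rule 1: /z/ after /f/ → [f] (total assimilation)
Rule 1: /d/ after /z/ → [z] (total assimilation)
After rule 1: oxabbirxuffazzag
Rule 2: no segment meets the rule's conditions; no change.

[oxabbirxuffazzag]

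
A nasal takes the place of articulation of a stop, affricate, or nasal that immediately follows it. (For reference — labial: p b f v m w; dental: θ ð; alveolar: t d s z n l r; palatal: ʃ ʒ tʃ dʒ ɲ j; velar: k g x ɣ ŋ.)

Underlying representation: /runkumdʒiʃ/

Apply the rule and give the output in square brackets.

[ruŋkuɲdʒiʃ]

/n/ before /k/ (velar) → [ŋ]
/m/ before /dʒ/ (palatal) → [ɲ]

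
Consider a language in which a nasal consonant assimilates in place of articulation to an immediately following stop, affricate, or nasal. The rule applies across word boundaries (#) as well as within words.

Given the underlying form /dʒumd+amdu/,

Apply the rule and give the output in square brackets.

/m/ before /d/ (alveolar) → [n]
/m/ before /d/ (alveolar) → [n]

[dʒund+andu]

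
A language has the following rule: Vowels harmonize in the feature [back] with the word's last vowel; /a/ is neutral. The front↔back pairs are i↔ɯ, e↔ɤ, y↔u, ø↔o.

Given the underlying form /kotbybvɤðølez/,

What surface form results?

/o/ harmonizes with /e/ ([-back]) → [ø]
/ɤ/ harmonizes with /e/ ([-back]) → [e]

[køtbybveðølez]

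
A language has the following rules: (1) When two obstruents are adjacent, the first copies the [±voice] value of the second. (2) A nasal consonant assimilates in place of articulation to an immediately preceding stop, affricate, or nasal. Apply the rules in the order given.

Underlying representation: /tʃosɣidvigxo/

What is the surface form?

Rule 1: /s/ before /ɣ/ (voiced) → [z]
Rule 1: /g/ before /x/ (voiceless) → [k]
After rule 1: tʃozɣidvikxo
Rule 2: no segment meets the rule's conditions; no change.

[tʃozɣidvikxo]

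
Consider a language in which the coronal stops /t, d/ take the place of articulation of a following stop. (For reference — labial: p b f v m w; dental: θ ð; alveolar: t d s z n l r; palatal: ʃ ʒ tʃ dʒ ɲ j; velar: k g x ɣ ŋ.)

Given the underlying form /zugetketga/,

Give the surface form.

[zugekkekga]

/t/ before /k/ (velar) → [k]
/t/ before /g/ (velar) → [k]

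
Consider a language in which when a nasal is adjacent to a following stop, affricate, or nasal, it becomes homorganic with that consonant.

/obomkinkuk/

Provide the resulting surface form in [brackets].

[oboŋkiŋkuk]

/m/ before /k/ (velar) → [ŋ]
/n/ before /k/ (velar) → [ŋ]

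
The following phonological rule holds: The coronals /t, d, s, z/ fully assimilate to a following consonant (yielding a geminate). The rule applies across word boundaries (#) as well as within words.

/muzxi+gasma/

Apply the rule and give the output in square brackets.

/z/ before /x/ → [x] (total assimilation)
/s/ before /m/ → [m] (total assimilation)

[muxxi+gamma]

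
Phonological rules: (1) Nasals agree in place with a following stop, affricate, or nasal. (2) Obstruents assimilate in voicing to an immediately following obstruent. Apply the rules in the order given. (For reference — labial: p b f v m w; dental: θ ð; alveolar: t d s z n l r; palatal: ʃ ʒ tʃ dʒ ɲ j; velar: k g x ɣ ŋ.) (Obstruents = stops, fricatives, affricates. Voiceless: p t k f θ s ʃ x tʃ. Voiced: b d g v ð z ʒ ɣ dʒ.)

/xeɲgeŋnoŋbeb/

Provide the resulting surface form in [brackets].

[xeŋgennombeb]

Rule 1: /ɲ/ before /g/ (velar) → [ŋ]
Rule 1: /ŋ/ before /n/ (alveolar) → [n]
Rule 1: /ŋ/ before /b/ (labial) → [m]
After rule 1: xeŋgennombeb
Rule 2: no segment meets the rule's conditions; no change.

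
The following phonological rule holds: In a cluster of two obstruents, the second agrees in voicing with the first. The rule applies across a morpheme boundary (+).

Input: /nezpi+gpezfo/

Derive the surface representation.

/p/ after /z/ (voiced) → [b]
/p/ after /g/ (voiced) → [b]
/f/ after /z/ (voiced) → [v]

[nezbi+gbezvo]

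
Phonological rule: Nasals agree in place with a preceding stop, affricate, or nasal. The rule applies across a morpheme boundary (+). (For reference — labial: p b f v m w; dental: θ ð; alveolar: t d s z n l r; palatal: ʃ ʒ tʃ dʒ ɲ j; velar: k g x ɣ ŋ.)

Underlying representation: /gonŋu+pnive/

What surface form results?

[gonnu+pmive]

/ŋ/ after /n/ (alveolar) → [n]
/n/ after /p/ (labial) → [m]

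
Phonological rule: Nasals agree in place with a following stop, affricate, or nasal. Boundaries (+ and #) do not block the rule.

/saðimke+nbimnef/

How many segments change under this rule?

3

/m/ before /k/ (velar) → [ŋ]
/n/ before /b/ (labial) → [m]
/m/ before /n/ (alveolar) → [n]
3 segments change.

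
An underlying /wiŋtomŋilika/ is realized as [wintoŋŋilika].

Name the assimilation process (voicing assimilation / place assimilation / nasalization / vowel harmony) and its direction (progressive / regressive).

place assimilation, regressive

/ŋ/→[n] /m/→[ŋ].
Each target copies a feature from the following segment, so the direction is regressive.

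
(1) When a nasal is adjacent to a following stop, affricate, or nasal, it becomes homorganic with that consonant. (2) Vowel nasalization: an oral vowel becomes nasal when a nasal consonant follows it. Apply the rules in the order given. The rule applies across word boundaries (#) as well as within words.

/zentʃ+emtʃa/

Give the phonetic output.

Rule 1: /n/ before /tʃ/ (palatal) → [ɲ]
Rule 1: /m/ before /tʃ/ (palatal) → [ɲ]
After rule 1: zeɲtʃ+eɲtʃa
Rule 2: /e/ before nasal /ɲ/ → [ẽ]
Rule 2: /e/ before nasal /ɲ/ → [ẽ]

[zẽɲtʃ+ẽɲtʃa]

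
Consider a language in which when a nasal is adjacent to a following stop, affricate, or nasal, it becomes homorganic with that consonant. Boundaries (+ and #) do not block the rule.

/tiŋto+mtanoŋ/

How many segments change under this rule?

/ŋ/ before /t/ (alveolar) → [n]
/m/ before /t/ (alveolar) → [n]
2 segments change.

2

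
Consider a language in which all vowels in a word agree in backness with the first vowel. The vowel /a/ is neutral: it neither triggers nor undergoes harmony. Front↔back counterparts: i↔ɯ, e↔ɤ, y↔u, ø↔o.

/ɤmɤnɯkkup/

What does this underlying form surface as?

no segment meets the rule's conditions; no change.

[ɤmɤnɯkkup]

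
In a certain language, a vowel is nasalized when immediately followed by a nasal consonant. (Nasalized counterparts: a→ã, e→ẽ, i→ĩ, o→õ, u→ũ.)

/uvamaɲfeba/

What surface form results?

/a/ before nasal /m/ → [ã]
/a/ before nasal /ɲ/ → [ã]

[uvãmãɲfeba]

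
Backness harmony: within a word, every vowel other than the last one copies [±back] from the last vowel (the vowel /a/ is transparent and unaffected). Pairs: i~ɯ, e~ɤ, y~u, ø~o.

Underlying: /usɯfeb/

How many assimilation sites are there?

2

/u/ harmonizes with /e/ ([-back]) → [y]
/ɯ/ harmonizes with /e/ ([-back]) → [i]
2 segments change.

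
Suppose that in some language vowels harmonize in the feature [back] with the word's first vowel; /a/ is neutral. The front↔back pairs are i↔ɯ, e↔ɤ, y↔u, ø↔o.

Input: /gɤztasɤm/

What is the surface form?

no segment meets the rule's conditions; no change.

[gɤztasɤm]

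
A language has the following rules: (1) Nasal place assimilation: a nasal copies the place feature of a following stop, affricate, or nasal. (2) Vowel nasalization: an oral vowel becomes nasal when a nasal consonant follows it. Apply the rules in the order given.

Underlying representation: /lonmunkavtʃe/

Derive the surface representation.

[lõmmũŋkavtʃe]

Rule 1: /n/ before /m/ (labial) → [m]
Rule 1: /n/ before /k/ (velar) → [ŋ]
After rule 1: lommuŋkavtʃe
Rule 2: /o/ before nasal /m/ → [õ]
Rule 2: /u/ before nasal /ŋ/ → [ũ]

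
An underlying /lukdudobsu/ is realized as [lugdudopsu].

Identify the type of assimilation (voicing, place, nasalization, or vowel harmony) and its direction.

voicing assimilation, regressive

/k/→[g] /b/→[p].
Each target copies a feature from the following segment, so the direction is regressive.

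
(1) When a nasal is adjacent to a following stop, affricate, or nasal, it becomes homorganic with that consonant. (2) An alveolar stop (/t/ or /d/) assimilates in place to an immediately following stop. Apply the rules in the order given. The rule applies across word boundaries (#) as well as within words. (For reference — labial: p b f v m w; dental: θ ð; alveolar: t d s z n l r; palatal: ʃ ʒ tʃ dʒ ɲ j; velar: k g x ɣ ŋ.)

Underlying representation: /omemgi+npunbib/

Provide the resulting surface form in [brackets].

Rule 1: /m/ before /g/ (velar) → [ŋ]
Rule 1: /n/ before /p/ (labial) → [m]
Rule 1: /n/ before /b/ (labial) → [m]
After rule 1: omeŋgi+mpumbib
Rule 2: no segment meets the rule's conditions; no change.

[omeŋgi+mpumbib]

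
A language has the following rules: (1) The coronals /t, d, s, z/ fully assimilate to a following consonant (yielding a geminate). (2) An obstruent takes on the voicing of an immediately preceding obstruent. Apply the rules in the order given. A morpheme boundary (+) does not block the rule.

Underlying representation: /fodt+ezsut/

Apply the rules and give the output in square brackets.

Rule 1: /d/ before /t/ → [t] (total assimilation)
Rule 1: /z/ before /s/ → [s] (total assimilation)
After rule 1: fott+essut
Rule 2: no segment meets the rule's conditions; no change.

[fott+essut]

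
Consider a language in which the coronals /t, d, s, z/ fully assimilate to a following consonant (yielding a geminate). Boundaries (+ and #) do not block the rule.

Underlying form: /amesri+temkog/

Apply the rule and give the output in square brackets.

/s/ before /r/ → [r] (total assimilation)

[amerri+temkog]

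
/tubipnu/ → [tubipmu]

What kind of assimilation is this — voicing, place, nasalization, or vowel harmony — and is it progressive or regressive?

place assimilation, progressive

/n/→[m].
Each target copies a feature from the preceding segment, so the direction is progressive.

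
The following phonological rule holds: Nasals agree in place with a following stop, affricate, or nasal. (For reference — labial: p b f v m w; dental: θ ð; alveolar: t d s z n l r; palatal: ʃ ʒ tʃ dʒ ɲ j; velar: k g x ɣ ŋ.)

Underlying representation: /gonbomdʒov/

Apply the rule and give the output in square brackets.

[gomboɲdʒov]

/n/ before /b/ (labial) → [m]
/m/ before /dʒ/ (palatal) → [ɲ]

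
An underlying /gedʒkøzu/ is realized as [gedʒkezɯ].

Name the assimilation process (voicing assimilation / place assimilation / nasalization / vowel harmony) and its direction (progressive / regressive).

vowel harmony, progressive

/ø/→[e] /u/→[ɯ].
Vowels agree with the first vowel, so the harmony is progressive.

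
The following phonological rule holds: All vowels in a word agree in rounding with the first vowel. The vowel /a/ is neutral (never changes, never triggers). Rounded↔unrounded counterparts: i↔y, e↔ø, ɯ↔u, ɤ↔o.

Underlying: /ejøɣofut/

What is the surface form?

/ø/ harmonizes with /e/ ([-round]) → [e]
/o/ harmonizes with /e/ ([-round]) → [ɤ]
/u/ harmonizes with /e/ ([-round]) → [ɯ]

[ejeɣɤfɯt]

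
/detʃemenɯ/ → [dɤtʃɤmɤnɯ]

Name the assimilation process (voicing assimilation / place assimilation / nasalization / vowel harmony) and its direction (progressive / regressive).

vowel harmony, regressive

/e/→[ɤ] /e/→[ɤ] /e/→[ɤ].
Vowels agree with the last vowel, so the harmony is regressive.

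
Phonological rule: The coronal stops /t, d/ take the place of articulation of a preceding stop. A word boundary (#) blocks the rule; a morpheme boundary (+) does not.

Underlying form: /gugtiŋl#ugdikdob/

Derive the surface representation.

/t/ after /g/ (velar) → [k]
/d/ after /g/ (velar) → [g]
/d/ after /k/ (velar) → [g]

[gugkiŋl#uggikgob]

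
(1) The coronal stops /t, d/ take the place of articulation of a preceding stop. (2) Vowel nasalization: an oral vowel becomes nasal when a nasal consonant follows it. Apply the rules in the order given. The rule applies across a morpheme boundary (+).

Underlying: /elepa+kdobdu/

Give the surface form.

Rule 1: /d/ after /k/ (velar) → [g]
Rule 1: /d/ after /b/ (labial) → [b]
After rule 1: elepa+kgobbu
Rule 2: no segment meets the rule's conditions; no change.

[elepa+kgobbu]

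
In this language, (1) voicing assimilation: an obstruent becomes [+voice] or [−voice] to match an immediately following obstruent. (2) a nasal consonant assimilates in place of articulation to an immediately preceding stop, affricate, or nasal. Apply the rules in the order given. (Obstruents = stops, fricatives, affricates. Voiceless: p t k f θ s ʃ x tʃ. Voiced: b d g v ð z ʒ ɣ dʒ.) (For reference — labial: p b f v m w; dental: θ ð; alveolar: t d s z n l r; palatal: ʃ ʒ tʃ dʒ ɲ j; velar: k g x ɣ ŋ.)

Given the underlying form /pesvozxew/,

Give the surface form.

Rule 1: /s/ before /v/ (voiced) → [z]
Rule 1: /z/ before /x/ (voiceless) → [s]
After rule 1: pezvosxew
Rule 2: no segment meets the rule's conditions; no change.

[pezvosxew]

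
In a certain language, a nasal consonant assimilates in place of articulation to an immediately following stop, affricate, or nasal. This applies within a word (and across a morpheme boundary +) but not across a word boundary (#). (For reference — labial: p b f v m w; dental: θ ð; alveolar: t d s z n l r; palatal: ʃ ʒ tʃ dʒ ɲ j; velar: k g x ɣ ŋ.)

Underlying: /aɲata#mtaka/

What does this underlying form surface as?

[aɲata#ntaka]

/m/ before /t/ (alveolar) → [n]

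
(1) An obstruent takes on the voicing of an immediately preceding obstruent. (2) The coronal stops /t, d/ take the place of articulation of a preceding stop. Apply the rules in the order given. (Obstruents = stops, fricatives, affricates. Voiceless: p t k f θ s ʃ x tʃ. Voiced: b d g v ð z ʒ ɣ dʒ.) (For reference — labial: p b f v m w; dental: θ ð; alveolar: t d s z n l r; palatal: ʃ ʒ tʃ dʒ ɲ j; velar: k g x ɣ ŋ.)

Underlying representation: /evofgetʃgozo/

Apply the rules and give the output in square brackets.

Rule 1: /g/ after /f/ (voiceless) → [k]
Rule 1: /g/ after /tʃ/ (voiceless) → [k]
After rule 1: evofketʃkozo
Rule 2: no segment meets the rule's conditions; no change.

[evofketʃkozo]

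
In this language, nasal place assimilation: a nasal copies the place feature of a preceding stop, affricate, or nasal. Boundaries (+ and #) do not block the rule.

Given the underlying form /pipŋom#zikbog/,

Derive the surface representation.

/ŋ/ after /p/ (labial) → [m]

[pipmom#zikbog]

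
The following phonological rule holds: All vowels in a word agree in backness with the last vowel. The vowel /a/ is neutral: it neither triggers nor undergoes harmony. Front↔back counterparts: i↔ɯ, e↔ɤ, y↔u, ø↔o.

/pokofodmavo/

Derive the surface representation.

[pokofodmavo]

no segment meets the rule's conditions; no change.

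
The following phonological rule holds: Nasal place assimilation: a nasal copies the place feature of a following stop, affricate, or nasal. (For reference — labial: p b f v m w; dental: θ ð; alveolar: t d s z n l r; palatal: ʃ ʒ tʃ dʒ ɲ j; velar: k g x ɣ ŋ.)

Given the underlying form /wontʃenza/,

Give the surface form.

[woɲtʃenza]

/n/ before /tʃ/ (palatal) → [ɲ]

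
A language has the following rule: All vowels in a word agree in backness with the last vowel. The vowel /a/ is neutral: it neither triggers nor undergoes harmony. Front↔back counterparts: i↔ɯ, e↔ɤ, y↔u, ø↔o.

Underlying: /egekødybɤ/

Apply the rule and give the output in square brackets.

[ɤgɤkodubɤ]

/e/ harmonizes with /ɤ/ ([+back]) → [ɤ]
/e/ harmonizes with /ɤ/ ([+back]) → [ɤ]
/ø/ harmonizes with /ɤ/ ([+back]) → [o]
/y/ harmonizes with /ɤ/ ([+back]) → [u]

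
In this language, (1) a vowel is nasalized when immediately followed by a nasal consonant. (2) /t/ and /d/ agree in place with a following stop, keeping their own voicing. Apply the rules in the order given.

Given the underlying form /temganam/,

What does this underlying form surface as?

[tẽmgãnãm]

Rule 1: /e/ before nasal /m/ → [ẽ]
Rule 1: /a/ before nasal /n/ → [ã]
Rule 1: /a/ before nasal /m/ → [ã]
After rule 1: tẽmgãnãm
Rule 2: no segment meets the rule's conditions; no change.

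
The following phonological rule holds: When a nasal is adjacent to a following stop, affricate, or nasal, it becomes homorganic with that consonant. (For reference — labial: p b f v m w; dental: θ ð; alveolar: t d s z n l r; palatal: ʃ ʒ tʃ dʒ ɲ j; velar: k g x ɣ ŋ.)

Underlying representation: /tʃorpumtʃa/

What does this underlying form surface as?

/m/ before /tʃ/ (palatal) → [ɲ]

[tʃorpuɲtʃa]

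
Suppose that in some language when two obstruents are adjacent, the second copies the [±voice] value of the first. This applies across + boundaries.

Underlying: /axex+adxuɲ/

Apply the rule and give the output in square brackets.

/x/ after /d/ (voiced) → [ɣ]

[axex+adɣuɲ]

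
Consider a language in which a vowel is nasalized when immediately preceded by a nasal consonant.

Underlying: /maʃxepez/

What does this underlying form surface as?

/a/ after nasal /m/ → [ã]

[mãʃxepez]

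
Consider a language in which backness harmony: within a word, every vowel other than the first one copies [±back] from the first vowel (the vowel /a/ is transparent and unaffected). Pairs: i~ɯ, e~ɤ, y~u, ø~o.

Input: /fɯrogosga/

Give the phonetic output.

no segment meets the rule's conditions; no change.

[fɯrogosga]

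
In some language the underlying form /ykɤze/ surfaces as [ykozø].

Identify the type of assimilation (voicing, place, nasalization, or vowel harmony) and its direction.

vowel harmony, progressive

/ɤ/→[o] /e/→[ø].
Vowels agree with the first vowel, so the harmony is progressive.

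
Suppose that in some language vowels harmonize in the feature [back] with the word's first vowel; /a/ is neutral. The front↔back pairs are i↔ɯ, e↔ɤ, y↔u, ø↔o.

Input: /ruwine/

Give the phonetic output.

[ruwɯnɤ]

/i/ harmonizes with /u/ ([+back]) → [ɯ]
/e/ harmonizes with /u/ ([+back]) → [ɤ]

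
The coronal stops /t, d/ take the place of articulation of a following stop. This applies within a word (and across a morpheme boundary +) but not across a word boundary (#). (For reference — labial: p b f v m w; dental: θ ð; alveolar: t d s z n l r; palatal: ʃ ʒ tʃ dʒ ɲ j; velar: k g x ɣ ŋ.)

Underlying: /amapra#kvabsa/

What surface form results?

[amapra#kvabsa]

no segment meets the rule's conditions; no change.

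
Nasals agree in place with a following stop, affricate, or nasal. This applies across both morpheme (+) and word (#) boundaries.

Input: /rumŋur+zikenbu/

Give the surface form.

/m/ before /ŋ/ (velar) → [ŋ]
/n/ before /b/ (labial) → [m]

[ruŋŋur+zikembu]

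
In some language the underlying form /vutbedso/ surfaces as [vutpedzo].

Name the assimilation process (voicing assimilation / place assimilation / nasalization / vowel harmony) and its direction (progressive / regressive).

/b/→[p] /s/→[z].
Each target copies a feature from the preceding segment, so the direction is progressive.

voicing assimilation, progressive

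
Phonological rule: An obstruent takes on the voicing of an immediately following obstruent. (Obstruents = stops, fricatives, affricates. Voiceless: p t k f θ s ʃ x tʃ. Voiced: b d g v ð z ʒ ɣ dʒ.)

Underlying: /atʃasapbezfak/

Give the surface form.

/p/ before /b/ (voiced) → [b]
/z/ before /f/ (voiceless) → [s]

[atʃasabbesfak]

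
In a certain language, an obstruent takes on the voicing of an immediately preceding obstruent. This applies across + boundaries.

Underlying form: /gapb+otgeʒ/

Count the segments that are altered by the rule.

2

/b/ after /p/ (voiceless) → [p]
/g/ after /t/ (voiceless) → [k]
2 segments change.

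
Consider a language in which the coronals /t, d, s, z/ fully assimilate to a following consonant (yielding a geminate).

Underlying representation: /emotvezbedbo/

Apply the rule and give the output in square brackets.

[emovvebbebbo]

/t/ before /v/ → [v] (total assimilation)
/z/ before /b/ → [b] (total assimilation)
/d/ before /b/ → [b] (total assimilation)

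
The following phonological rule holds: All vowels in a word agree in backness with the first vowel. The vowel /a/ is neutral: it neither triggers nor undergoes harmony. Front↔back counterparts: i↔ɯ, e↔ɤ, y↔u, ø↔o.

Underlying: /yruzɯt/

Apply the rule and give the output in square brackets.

[yryzit]

/u/ harmonizes with /y/ ([-back]) → [y]
/ɯ/ harmonizes with /y/ ([-back]) → [i]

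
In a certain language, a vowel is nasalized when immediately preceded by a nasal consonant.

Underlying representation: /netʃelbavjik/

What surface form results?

/e/ after nasal /n/ → [ẽ]

[nẽtʃelbavjik]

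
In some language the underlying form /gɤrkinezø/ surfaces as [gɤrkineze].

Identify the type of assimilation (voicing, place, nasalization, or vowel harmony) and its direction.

/ø/→[e].
Vowels agree with the first vowel, so the harmony is progressive.

vowel harmony, progressive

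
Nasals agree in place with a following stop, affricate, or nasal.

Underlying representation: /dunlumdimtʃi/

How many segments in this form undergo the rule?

/m/ before /d/ (alveolar) → [n]
/m/ before /tʃ/ (palatal) → [ɲ]
2 segments change.

2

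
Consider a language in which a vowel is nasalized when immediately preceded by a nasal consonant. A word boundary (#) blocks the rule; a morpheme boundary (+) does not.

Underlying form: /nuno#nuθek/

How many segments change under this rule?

3

/u/ after nasal /n/ → [ũ]
/o/ after nasal /n/ → [õ]
/u/ after nasal /n/ → [ũ]
3 segments change.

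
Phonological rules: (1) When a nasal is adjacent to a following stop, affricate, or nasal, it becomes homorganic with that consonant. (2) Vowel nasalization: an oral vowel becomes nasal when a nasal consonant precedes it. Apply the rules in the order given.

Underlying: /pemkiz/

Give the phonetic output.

[peŋkiz]

Rule 1: /m/ before /k/ (velar) → [ŋ]
After rule 1: peŋkiz
Rule 2: no segment meets the rule's conditions; no change.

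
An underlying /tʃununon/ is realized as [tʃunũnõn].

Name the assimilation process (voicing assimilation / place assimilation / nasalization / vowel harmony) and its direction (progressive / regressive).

nasalization, progressive

/u/→[ũ] /o/→[õ].
Each target copies a feature from the preceding segment, so the direction is progressive.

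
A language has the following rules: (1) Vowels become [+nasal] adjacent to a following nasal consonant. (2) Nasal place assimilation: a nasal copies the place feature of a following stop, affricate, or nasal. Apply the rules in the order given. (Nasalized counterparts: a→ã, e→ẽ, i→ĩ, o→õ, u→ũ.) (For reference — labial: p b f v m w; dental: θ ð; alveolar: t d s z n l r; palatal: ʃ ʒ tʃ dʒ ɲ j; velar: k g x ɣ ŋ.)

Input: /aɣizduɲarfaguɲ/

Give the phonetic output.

Rule 1: /u/ before nasal /ɲ/ → [ũ]
Rule 1: /u/ before nasal /ɲ/ → [ũ]
After rule 1: aɣizdũɲarfagũɲ
Rule 2: no segment meets the rule's conditions; no change.

[aɣizdũɲarfagũɲ]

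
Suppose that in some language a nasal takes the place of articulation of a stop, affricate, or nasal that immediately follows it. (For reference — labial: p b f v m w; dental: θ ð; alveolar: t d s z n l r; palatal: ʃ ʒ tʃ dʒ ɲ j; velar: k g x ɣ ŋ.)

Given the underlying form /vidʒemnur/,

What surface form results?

[vidʒennur]

/m/ before /n/ (alveolar) → [n]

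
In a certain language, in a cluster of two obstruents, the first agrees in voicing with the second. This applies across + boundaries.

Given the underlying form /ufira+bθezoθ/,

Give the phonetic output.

/b/ before /θ/ (voiceless) → [p]

[ufira+pθezoθ]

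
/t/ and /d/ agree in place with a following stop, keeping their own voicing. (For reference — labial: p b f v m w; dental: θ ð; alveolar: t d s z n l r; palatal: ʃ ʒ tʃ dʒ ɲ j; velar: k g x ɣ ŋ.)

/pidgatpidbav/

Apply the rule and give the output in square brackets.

/d/ before /g/ (velar) → [g]
/t/ before /p/ (labial) → [p]
/d/ before /b/ (labial) → [b]

[piggappibbav]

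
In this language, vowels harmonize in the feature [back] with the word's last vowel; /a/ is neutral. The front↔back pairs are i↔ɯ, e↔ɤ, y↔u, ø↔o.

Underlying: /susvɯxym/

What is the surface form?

[sysvixym]

/u/ harmonizes with /y/ ([-back]) → [y]
/ɯ/ harmonizes with /y/ ([-back]) → [i]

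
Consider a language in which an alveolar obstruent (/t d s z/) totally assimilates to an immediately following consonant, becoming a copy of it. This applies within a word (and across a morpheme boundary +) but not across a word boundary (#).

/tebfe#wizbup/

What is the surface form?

[tebfe#wibbup]

/z/ before /b/ → [b] (total assimilation)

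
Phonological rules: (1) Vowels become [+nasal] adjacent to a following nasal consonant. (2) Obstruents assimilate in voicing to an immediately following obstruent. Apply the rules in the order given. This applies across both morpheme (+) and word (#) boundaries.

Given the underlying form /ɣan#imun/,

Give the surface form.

Rule 1: /a/ before nasal /n/ → [ã]
Rule 1: /i/ before nasal /m/ → [ĩ]
Rule 1: /u/ before nasal /n/ → [ũ]
After rule 1: ɣãn#ĩmũn
Rule 2: no segment meets the rule's conditions; no change.

[ɣãn#ĩmũn]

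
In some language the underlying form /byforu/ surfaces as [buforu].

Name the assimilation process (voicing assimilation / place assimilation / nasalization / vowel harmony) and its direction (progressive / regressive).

/y/→[u].
Vowels agree with the last vowel, so the harmony is regressive.

vowel harmony, regressive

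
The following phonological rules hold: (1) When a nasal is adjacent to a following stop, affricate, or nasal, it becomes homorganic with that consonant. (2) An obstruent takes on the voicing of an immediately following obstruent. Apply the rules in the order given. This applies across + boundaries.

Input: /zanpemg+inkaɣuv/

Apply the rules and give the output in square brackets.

[zampeŋg+iŋkaɣuv]

Rule 1: /n/ before /p/ (labial) → [m]
Rule 1: /m/ before /g/ (velar) → [ŋ]
Rule 1: /n/ before /k/ (velar) → [ŋ]
After rule 1: zampeŋg+iŋkaɣuv
Rule 2: no segment meets the rule's conditions; no change.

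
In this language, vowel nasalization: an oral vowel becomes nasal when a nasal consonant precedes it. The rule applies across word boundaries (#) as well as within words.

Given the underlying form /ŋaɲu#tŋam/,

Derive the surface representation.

[ŋãɲũ#tŋãm]

/a/ after nasal /ŋ/ → [ã]
/u/ after nasal /ɲ/ → [ũ]
/a/ after nasal /ŋ/ → [ã]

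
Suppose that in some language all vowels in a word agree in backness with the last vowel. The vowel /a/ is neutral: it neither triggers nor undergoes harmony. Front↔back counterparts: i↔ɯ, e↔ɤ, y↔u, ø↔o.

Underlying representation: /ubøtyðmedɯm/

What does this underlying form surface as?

[ubotuðmɤdɯm]

/ø/ harmonizes with /ɯ/ ([+back]) → [o]
/y/ harmonizes with /ɯ/ ([+back]) → [u]
/e/ harmonizes with /ɯ/ ([+back]) → [ɤ]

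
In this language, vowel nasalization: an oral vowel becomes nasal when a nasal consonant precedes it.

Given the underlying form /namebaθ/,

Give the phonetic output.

[nãmẽbaθ]

/a/ after nasal /n/ → [ã]
/e/ after nasal /m/ → [ẽ]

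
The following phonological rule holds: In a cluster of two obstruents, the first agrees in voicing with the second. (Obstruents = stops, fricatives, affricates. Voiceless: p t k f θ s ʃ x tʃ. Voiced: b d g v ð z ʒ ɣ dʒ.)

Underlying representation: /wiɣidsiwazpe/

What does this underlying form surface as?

/d/ before /s/ (voiceless) → [t]
/z/ before /p/ (voiceless) → [s]

[wiɣitsiwaspe]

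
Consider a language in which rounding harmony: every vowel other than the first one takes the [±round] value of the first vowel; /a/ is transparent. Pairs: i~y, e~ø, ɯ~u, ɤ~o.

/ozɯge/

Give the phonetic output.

/ɯ/ harmonizes with /o/ ([+round]) → [u]
/e/ harmonizes with /o/ ([+round]) → [ø]

[ozugø]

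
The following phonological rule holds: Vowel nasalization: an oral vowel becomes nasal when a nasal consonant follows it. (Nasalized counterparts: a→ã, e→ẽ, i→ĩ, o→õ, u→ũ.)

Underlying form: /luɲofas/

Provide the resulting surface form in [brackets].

[lũɲofas]

/u/ before nasal /ɲ/ → [ũ]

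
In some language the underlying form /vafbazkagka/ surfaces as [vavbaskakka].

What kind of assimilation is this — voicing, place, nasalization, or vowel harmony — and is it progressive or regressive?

/f/→[v] /z/→[s] /g/→[k].
Each target copies a feature from the following segment, so the direction is regressive.

voicing assimilation, regressive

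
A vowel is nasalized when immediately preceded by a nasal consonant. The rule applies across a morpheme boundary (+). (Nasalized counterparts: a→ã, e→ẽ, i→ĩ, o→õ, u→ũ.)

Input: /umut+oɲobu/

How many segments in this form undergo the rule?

2

/u/ after nasal /m/ → [ũ]
/o/ after nasal /ɲ/ → [õ]
2 segments change.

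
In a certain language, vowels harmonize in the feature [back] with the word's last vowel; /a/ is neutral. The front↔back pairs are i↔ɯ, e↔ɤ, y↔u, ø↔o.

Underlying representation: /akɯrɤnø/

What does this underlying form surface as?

[akirenø]

/ɯ/ harmonizes with /ø/ ([-back]) → [i]
/ɤ/ harmonizes with /ø/ ([-back]) → [e]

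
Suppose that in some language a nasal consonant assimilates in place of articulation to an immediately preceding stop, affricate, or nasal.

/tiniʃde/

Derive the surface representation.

no segment meets the rule's conditions; no change.

[tiniʃde]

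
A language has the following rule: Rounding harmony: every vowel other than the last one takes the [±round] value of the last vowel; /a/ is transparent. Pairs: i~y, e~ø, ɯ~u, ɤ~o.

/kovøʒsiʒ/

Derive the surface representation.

/o/ harmonizes with /i/ ([-round]) → [ɤ]
/ø/ harmonizes with /i/ ([-round]) → [e]

[kɤveʒsiʒ]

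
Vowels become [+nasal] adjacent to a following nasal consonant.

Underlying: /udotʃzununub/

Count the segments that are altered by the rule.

2

/u/ before nasal /n/ → [ũ]
/u/ before nasal /n/ → [ũ]
2 segments change.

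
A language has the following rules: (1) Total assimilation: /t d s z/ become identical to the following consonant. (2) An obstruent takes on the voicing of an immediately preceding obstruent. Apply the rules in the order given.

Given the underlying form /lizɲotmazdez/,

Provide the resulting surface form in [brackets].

[liɲɲommaddez]

Rule 1: /z/ before /ɲ/ → [ɲ] (total assimilation)
Rule 1: /t/ before /m/ → [m] (total assimilation)
Rule 1: /z/ before /d/ → [d] (total assimilation)
After rule 1: liɲɲommaddez
Rule 2: no segment meets the rule's conditions; no change.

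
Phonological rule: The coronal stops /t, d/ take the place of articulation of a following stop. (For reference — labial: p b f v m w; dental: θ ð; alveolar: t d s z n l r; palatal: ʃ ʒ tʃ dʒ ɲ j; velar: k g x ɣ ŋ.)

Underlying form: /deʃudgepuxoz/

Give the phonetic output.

[deʃuggepuxoz]

/d/ before /g/ (velar) → [g]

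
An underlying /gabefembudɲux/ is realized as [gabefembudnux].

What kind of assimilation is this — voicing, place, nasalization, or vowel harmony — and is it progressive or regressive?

/ɲ/→[n].
Each target copies a feature from the preceding segment, so the direction is progressive.

place assimilation, progressive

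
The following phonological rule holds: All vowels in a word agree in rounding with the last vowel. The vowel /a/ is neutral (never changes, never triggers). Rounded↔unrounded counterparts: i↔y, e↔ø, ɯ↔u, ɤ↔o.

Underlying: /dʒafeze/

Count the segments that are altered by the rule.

No segment meets the rule's conditions.

0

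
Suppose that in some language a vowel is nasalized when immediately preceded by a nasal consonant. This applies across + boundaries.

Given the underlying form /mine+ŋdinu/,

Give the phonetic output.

[mĩnẽ+ŋdinũ]

/i/ after nasal /m/ → [ĩ]
/e/ after nasal /n/ → [ẽ]
/u/ after nasal /n/ → [ũ]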